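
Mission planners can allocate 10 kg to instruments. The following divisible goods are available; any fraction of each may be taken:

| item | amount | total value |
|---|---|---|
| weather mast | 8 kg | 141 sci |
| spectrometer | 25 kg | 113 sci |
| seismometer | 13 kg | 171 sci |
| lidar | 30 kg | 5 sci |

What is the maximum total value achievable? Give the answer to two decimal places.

Take in order of value per unit:
- weather mast (141/8 per unit): all 8 → value 141, running total 141.00
- seismometer (171/13 per unit): 2 of 13 → value 2×171/13 = 26.3077, running total 167.31
Total 167.31.

167.31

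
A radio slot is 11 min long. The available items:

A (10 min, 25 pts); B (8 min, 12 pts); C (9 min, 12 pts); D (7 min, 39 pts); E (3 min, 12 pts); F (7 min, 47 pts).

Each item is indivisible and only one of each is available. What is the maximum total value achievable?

59 pts

Check high-value combinations within 11 min:
- E+F: duration 3+7=10, value 12+47=59
- D+E: duration 7+3=10, value 39+12=51
- F: duration 7, value 47
Best: 59 pts.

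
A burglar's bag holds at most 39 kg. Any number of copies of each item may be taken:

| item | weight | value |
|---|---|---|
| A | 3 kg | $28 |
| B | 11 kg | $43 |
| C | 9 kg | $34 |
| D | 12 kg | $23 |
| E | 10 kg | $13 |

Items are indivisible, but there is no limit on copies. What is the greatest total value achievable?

$364

Best value-per-unit is A at 28/3, and filling with it alone uses weight 13×3=39. No mix of the others beats 13×28 = 364.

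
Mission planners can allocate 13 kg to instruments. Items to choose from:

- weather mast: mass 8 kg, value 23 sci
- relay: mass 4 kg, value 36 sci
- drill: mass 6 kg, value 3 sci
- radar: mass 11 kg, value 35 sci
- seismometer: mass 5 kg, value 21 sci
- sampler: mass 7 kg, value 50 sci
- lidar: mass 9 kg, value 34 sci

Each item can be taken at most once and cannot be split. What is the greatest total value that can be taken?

Check high-value combinations within 13 kg:
- relay+sampler: mass 4+7=11, value 36+50=86
- seismometer+sampler: mass 5+7=12, value 21+50=71
- relay+lidar: mass 4+9=13, value 36+34=70
- weather mast+relay: mass 8+4=12, value 23+36=59
- relay+seismometer: mass 4+5=9, value 36+21=57
Best: 86 sci.

86 sci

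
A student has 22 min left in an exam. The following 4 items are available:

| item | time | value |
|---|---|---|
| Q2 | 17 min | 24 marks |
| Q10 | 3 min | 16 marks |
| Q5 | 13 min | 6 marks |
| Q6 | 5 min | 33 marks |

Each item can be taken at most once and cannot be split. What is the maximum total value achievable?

This is a 0/1 knapsack; check combinations near the capacity.
- Q2+Q6: time 17+5=22, value 24+33=57
- Q10+Q5+Q6: time 3+13+5=21, value 16+6+33=55
- Q10+Q6: time 3+5=8, value 16+33=49
Best: 57 marks.

57 marks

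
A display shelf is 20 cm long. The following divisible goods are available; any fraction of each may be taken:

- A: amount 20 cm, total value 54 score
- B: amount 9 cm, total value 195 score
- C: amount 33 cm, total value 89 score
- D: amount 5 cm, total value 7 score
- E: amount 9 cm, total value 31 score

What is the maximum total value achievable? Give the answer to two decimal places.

Take in order of value per unit:
- B (195/9 per unit): all 9 → value 195, running total 195.00
- E (31/9 per unit): all 9 → value 31, running total 226.00
- A (54/20 per unit): 2 of 20 → value 2×54/20 = 5.4000, running total 231.40
Total 231.40.

231.40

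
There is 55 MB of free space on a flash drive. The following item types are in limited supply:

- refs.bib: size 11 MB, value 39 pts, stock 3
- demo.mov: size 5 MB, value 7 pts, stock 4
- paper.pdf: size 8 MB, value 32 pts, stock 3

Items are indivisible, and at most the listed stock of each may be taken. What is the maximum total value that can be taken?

Top feasible selections:
- 3×refs.bib + 1×demo.mov + 2×paper.pdf: size 54, value 188
- 3×refs.bib + 2×paper.pdf: size 49, value 181
Best: 188 pts.

188 pts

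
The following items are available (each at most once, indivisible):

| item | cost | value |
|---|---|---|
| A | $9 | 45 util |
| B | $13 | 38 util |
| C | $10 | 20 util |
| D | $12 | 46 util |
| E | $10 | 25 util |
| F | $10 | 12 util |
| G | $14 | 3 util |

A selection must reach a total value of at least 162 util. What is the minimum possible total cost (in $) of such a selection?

54

Subsets with value ≥ 162, sorted by total cost:
- A+B+C+D+E: cost 54, value 174
- A+B+D+E+F: cost 54, value 166
- A+B+C+D+E+F: cost 64, value 186
- A+B+C+D+E+G: cost 68, value 177
Minimum cost: 54 $.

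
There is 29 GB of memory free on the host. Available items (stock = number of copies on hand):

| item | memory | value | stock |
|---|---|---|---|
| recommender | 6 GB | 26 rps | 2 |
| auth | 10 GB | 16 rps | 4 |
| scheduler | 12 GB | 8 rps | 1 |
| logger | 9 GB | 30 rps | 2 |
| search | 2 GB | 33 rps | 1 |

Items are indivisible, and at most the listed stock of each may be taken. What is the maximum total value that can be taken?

119 rps

Best selections within memory 29 and stock limits:
- 1×recommender + 2×logger + 1×search: memory 26, value 119
- 2×recommender + 1×logger + 1×search: memory 23, value 115
Best: 119 rps.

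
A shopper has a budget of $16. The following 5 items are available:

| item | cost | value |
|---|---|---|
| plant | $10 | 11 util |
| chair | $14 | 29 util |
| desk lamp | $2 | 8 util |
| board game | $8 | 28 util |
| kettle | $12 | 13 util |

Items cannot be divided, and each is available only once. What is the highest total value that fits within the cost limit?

37 util

This is a 0/1 knapsack; check combinations near the capacity.
- chair+desk lamp: cost 14+2=16, value 29+8=37
- desk lamp+board game: cost 2+8=10, value 8+28=36
- chair: cost 14, value 29
- board game: cost 8, value 28
- desk lamp+kettle: cost 2+12=14, value 8+13=21
Best: 37 util.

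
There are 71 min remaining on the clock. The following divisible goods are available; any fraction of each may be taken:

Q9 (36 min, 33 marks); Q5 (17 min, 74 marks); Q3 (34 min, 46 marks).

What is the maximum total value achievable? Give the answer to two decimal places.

138.33

Take in order of value per unit:
- Q5 (74/17 per unit): all 17 → value 74, running total 74.00
- Q3 (46/34 per unit): all 34 → value 46, running total 120.00
- Q9 (33/36 per unit): 20 of 36 → value 20×33/36 = 18.3333, running total 138.33
Total 138.33.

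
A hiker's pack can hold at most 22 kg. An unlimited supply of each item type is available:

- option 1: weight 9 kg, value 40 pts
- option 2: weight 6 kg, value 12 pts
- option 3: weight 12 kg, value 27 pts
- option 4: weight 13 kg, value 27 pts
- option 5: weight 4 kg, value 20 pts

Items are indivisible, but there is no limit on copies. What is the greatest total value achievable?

100 pts

Best value-per-unit is option 5 at 20/4; filling with it alone gives 5×20 = 100.
Optimal mix: 2×option 1 + 1×option 5 → weight 22, value 100.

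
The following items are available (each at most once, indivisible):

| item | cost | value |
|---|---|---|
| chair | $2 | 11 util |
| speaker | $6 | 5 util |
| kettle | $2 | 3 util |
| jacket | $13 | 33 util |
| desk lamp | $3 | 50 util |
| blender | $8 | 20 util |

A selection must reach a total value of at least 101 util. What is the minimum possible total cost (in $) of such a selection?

24

Subsets with value ≥ 101, sorted by total cost:
- jacket+desk lamp+blender: cost 24, value 103
- chair+jacket+desk lamp+blender: cost 26, value 114
- kettle+jacket+desk lamp+blender: cost 26, value 106
- chair+speaker+kettle+jacket+desk lamp: cost 26, value 102
Minimum cost: 24 $.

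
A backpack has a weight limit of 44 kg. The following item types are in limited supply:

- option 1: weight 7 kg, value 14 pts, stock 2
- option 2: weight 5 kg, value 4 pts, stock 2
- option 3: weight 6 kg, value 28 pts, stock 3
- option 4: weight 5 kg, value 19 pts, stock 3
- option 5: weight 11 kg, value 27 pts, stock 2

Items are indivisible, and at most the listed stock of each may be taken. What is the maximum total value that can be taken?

Best selections within weight 44 and stock limits:
- 3×option 3 + 3×option 4 + 1×option 5: weight 44, value 168
- 1×option 1 + 3×option 3 + 3×option 4: weight 40, value 155
- 1×option 2 + 3×option 3 + 2×option 4 + 1×option 5: weight 44, value 153
- 2×option 1 + 3×option 3 + 2×option 4: weight 42, value 150
Best: 168 pts.

168 pts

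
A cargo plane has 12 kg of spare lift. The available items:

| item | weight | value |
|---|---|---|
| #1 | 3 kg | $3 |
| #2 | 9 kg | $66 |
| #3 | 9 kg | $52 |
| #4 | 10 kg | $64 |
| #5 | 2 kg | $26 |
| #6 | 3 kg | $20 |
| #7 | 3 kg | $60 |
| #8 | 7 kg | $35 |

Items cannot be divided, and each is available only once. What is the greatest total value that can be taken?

This is a 0/1 knapsack; check combinations near the capacity.
- #2+#7: weight 9+3=12, value 66+60=126
- #5+#7+#8: weight 2+3+7=12, value 26+60+35=121
- #3+#7: weight 9+3=12, value 52+60=112
Best: $126.

$126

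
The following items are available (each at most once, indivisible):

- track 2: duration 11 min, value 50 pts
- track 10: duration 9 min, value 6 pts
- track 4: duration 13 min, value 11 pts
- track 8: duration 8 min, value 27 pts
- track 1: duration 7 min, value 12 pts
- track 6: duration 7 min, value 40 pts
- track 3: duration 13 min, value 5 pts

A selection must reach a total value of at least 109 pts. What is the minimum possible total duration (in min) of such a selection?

Subsets with value ≥ 109, sorted by total duration:
- track 2+track 8+track 6: duration 26, value 117
- track 2+track 8+track 1+track 6: duration 33, value 129
Minimum duration: 26 min.

26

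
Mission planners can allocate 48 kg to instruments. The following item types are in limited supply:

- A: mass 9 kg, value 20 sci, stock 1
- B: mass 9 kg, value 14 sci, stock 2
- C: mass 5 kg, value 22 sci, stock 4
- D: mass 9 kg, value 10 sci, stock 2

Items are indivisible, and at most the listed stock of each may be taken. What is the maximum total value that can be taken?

Top feasible selections:
- 1×A + 2×B + 4×C: mass 47, value 136
- 1×A + 1×B + 4×C + 1×D: mass 47, value 132
- 1×A + 4×C + 2×D: mass 47, value 128
Best: 136 sci.

136 sci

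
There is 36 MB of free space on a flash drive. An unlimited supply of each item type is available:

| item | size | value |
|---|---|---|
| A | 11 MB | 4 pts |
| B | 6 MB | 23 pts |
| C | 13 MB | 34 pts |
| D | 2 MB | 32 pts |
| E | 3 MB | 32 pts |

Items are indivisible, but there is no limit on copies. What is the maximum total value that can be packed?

Best value-per-unit is D at 32/2, and filling with it alone uses size 18×2=36. No mix of the others beats 18×32 = 576.

576 pts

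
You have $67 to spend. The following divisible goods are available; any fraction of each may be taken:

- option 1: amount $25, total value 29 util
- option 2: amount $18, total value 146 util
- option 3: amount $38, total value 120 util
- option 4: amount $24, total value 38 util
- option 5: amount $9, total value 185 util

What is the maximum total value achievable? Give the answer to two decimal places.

Take in order of value per unit:
- option 5 (185/9 per unit): all 9 → value 185, running total 185.00
- option 2 (146/18 per unit): all 18 → value 146, running total 331.00
- option 3 (120/38 per unit): all 38 → value 120, running total 451.00
- option 4 (38/24 per unit): 2 of 24 → value 2×38/24 = 3.1667, running total 454.17
Total 454.17.

454.17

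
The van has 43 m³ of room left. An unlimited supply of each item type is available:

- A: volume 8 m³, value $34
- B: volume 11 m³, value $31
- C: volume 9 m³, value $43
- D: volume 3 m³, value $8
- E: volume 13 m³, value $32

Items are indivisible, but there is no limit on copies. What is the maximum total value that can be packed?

Best value-per-unit is C at 43/9; filling with it alone gives 4×43 = 172.
Optimal mix: 2×A + 3×C → volume 43, value 197.

$197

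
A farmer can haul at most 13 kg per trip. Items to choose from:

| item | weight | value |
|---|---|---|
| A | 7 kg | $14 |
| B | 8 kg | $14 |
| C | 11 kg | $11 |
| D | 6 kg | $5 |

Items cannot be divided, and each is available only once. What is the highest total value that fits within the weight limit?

$19

This is a 0/1 knapsack; check combinations near the capacity.
- A+D: weight 7+6=13, value 14+5=19
- A: weight 7, value 14
- B: weight 8, value 14
- C: weight 11, value 11
Best: $19.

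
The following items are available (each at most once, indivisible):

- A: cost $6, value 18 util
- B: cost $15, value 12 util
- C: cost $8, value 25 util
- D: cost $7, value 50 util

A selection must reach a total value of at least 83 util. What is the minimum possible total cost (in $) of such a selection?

21

Subsets with value ≥ 83, sorted by total cost:
- A+C+D: cost 21, value 93
- B+C+D: cost 30, value 87
Minimum cost: 21 $.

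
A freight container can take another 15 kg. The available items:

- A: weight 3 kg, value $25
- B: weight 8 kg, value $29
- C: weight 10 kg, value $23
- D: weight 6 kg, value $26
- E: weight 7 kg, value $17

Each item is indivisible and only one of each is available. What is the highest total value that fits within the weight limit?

Check high-value combinations within 15 kg:
- B+D: weight 8+6=14, value 29+26=55
- A+B: weight 3+8=11, value 25+29=54
- A+D: weight 3+6=9, value 25+26=51
Best: $55.

$55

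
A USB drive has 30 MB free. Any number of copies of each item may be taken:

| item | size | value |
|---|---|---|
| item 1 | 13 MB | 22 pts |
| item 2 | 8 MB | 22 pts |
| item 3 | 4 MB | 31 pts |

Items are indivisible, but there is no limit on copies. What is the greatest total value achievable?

Best value-per-unit is item 3 at 31/4, and filling with it alone uses size 7×4=28. No mix of the others beats 7×31 = 217.

217 pts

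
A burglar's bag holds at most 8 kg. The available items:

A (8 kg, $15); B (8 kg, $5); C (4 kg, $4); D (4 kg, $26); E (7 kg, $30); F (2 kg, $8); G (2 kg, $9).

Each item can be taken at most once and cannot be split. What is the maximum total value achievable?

$43

This is a 0/1 knapsack; check combinations near the capacity.
- D+F+G: weight 4+2+2=8, value 26+8+9=43
- D+G: weight 4+2=6, value 26+9=35
- D+F: weight 4+2=6, value 26+8=34
Best: $43.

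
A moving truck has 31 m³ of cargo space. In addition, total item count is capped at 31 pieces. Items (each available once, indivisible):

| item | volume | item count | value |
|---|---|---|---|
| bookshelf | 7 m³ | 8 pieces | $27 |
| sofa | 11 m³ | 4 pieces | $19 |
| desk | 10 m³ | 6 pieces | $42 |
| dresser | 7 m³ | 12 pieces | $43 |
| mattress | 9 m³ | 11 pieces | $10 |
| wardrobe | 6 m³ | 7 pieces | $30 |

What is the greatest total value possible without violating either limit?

Feasible sets respecting both limits:
- bookshelf+sofa+dresser+wardrobe: volume 31, item count 31, value 119
- desk+dresser+wardrobe: volume 23, item count 25, value 115
- bookshelf+desk+dresser: volume 24, item count 26, value 112
- sofa+desk+dresser: volume 28, item count 22, value 104
Best: $119.

$119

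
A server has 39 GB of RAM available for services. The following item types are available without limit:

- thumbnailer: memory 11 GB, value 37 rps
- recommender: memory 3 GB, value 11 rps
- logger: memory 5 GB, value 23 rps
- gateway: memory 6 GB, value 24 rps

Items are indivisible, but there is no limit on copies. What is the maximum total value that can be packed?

Best value-per-unit is logger at 23/5; filling with it alone gives 7×23 = 161.
Optimal mix: 1×recommender + 6×logger + 1×gateway → memory 39, value 173.

173 rps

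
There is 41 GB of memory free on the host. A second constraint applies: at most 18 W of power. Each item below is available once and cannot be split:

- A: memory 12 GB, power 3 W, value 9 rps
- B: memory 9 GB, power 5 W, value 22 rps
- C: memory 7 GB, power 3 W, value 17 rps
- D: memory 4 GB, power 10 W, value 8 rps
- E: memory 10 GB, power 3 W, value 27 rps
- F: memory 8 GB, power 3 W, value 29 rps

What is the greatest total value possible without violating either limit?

95 rps

Feasible sets respecting both limits:
- B+C+E+F: memory 34, power 14, value 95
- A+B+E+F: memory 39, power 14, value 87
- A+C+E+F: memory 37, power 12, value 82
- B+E+F: memory 27, power 11, value 78
Best: 95 rps.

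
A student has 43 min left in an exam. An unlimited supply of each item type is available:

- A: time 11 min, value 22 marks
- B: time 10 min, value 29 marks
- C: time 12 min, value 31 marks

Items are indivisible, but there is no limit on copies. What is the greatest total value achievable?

118 marks

Best value-per-unit is B at 29/10; filling with it alone gives 4×29 = 116.
Optimal mix: 3×B + 1×C → time 42, value 118.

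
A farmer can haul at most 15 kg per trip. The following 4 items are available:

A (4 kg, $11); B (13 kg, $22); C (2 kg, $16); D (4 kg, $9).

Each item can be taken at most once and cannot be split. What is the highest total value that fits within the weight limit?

Check high-value combinations within 15 kg:
- B+C: weight 13+2=15, value 22+16=38
- A+C+D: weight 4+2+4=10, value 11+16+9=36
- A+C: weight 4+2=6, value 11+16=27
- C+D: weight 2+4=6, value 16+9=25
Best: $38.

$38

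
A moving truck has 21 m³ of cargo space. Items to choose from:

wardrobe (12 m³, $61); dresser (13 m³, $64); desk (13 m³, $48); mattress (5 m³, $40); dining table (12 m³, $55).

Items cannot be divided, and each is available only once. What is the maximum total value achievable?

$104

Check high-value combinations within 21 m³:
- dresser+mattress: volume 13+5=18, value 64+40=104
- wardrobe+mattress: volume 12+5=17, value 61+40=101
- mattress+dining table: volume 5+12=17, value 40+55=95
- desk+mattress: volume 13+5=18, value 48+40=88
Best: $104.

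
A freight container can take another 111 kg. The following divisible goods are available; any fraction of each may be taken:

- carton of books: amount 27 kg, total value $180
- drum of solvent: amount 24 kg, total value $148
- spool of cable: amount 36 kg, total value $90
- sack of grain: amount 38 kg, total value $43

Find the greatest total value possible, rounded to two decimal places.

Take in order of value per unit:
- carton of books (180/27 per unit): all 27 → value 180, running total 180.00
- drum of solvent (148/24 per unit): all 24 → value 148, running total 328.00
- spool of cable (90/36 per unit): all 36 → value 90, running total 418.00
- sack of grain (43/38 per unit): 24 of 38 → value 24×43/38 = 27.1579, running total 445.16
Total 445.16.

445.16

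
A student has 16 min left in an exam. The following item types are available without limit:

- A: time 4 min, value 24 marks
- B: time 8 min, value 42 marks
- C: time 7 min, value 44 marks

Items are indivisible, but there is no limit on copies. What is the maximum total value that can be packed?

96 marks

Best value-per-unit is C at 44/7; filling with it alone gives 2×44 = 88.
Optimal mix: 4×A → time 16, value 96.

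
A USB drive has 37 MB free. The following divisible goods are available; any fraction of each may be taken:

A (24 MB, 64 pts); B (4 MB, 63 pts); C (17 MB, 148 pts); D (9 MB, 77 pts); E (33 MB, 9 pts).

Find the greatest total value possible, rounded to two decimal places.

Take in order of value per unit:
- B (63/4 per unit): all 4 → value 63, running total 63.00
- C (148/17 per unit): all 17 → value 148, running total 211.00
- D (77/9 per unit): all 9 → value 77, running total 288.00
- A (64/24 per unit): 7 of 24 → value 7×64/24 = 18.6667, running total 306.67
Total 306.67.

306.67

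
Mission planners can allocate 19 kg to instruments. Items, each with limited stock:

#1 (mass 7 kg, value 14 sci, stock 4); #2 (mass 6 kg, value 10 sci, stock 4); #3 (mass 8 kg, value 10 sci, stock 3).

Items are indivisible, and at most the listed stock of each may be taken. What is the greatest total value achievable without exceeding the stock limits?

Top feasible selections:
- 1×#1 + 2×#2: mass 19, value 34
- 3×#2: mass 18, value 30
- 2×#1: mass 14, value 28
Best: 34 sci.

34 sci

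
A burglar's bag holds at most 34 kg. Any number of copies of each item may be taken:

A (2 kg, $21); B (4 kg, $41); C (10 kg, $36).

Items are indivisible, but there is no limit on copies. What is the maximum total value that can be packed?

$357

Best value-per-unit is A at 21/2, and filling with it alone uses weight 17×2=34. No mix of the others beats 17×21 = 357.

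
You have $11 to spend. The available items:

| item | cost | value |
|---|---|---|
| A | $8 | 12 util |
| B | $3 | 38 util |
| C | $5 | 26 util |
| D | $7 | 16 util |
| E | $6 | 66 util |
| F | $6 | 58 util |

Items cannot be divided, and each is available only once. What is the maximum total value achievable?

Check high-value combinations within $11:
- B+E: cost 3+6=9, value 38+66=104
- B+F: cost 3+6=9, value 38+58=96
- C+E: cost 5+6=11, value 26+66=92
Best: 104 util.

104 util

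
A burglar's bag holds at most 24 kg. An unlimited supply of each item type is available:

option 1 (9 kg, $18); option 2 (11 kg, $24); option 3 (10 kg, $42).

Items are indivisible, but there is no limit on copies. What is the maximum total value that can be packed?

$84

Best value-per-unit is option 3 at 42/10, and filling with it alone uses weight 2×10=20. No mix of the others beats 2×42 = 84.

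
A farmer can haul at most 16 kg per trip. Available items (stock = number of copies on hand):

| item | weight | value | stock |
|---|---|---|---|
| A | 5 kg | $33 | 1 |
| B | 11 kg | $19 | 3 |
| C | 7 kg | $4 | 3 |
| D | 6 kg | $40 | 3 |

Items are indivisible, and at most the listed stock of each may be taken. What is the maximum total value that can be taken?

Top feasible selections:
- 2×D: weight 12, value 80
- 1×A + 1×D: weight 11, value 73
- 1×A + 1×B: weight 16, value 52
- 1×C + 1×D: weight 13, value 44
Best: $80.

$80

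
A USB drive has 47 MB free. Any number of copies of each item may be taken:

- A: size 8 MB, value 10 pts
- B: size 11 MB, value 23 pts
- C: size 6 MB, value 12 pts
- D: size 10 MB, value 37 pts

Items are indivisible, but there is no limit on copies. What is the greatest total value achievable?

160 pts

Best value-per-unit is D at 37/10; filling with it alone gives 4×37 = 148.
Optimal mix: 1×C + 4×D → size 46, value 160.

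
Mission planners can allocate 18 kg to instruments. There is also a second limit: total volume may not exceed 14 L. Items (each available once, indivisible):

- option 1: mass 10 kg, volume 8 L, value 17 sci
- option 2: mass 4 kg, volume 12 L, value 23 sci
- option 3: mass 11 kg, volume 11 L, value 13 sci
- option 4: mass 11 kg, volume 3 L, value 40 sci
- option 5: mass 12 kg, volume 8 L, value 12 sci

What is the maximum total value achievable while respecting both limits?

Feasible sets respecting both limits:
- option 4: mass 11, volume 3, value 40
- option 2: mass 4, volume 12, value 23
- option 1: mass 10, volume 8, value 17
- option 3: mass 11, volume 11, value 13
Best: 40 sci.

40 sci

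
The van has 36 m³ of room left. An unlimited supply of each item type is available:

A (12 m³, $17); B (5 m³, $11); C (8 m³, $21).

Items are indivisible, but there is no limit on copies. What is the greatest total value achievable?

$86

Best value-per-unit is C at 21/8; filling with it alone gives 4×21 = 84.
Optimal mix: 4×B + 2×C → volume 36, value 86.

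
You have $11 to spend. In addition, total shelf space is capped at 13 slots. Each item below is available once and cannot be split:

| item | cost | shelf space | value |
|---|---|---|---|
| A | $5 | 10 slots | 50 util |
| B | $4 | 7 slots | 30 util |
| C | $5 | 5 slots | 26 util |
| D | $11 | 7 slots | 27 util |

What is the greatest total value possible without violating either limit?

56 util

Feasible sets respecting both limits:
- B+C: cost 9, shelf space 12, value 56
- A: cost 5, shelf space 10, value 50
- B: cost 4, shelf space 7, value 30
Best: 56 util.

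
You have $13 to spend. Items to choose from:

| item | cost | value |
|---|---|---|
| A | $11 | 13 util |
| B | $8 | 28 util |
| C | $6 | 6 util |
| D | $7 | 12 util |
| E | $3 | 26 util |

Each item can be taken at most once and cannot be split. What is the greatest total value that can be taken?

Check high-value combinations within $13:
- B+E: cost 8+3=11, value 28+26=54
- D+E: cost 7+3=10, value 12+26=38
- C+E: cost 6+3=9, value 6+26=32
- B: cost 8, value 28
- E: cost 3, value 26
Best: 54 util.

54 util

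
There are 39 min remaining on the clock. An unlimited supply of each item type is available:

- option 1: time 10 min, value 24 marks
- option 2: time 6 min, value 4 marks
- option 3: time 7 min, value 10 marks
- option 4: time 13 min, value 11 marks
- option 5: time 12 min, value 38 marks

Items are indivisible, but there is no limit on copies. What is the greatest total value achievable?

114 marks

Best value-per-unit is option 5 at 38/12, and filling with it alone uses time 3×12=36. No mix of the others beats 3×38 = 114.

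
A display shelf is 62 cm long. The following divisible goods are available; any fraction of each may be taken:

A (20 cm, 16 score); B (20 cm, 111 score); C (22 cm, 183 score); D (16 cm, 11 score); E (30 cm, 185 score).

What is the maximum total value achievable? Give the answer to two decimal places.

423.50

Take in order of value per unit:
- C (183/22 per unit): all 22 → value 183, running total 183.00
- E (185/30 per unit): all 30 → value 185, running total 368.00
- B (111/20 per unit): 10 of 20 → value 10×111/20 = 55.5000, running total 423.50
Total 423.50.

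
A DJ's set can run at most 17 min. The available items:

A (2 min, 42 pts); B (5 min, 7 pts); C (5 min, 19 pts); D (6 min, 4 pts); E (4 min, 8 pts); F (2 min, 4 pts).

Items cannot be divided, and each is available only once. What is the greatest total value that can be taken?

76 pts

This is a 0/1 knapsack; check combinations near the capacity.
- A+B+C+E: duration 2+5+5+4=16, value 42+7+19+8=76
- A+C+E+F: duration 2+5+4+2=13, value 42+19+8+4=73
- A+C+D+E: duration 2+5+6+4=17, value 42+19+4+8=73
- A+B+C+F: duration 2+5+5+2=14, value 42+7+19+4=72
Best: 76 pts.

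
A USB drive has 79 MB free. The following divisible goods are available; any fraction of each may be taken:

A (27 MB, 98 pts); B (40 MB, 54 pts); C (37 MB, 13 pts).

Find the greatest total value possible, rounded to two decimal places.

156.22

Take in order of value per unit:
- A (98/27 per unit): all 27 → value 98, running total 98.00
- B (54/40 per unit): all 40 → value 54, running total 152.00
- C (13/37 per unit): 12 of 37 → value 12×13/37 = 4.2162, running total 156.22
Total 156.22.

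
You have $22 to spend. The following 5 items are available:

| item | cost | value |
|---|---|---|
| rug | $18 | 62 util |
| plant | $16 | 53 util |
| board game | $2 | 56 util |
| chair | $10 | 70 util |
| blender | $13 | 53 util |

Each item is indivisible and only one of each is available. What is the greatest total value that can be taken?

Check high-value combinations within $22:
- board game+chair: cost 2+10=12, value 56+70=126
- rug+board game: cost 18+2=20, value 62+56=118
- board game+blender: cost 2+13=15, value 56+53=109
- plant+board game: cost 16+2=18, value 53+56=109
Best: 126 util.

126 util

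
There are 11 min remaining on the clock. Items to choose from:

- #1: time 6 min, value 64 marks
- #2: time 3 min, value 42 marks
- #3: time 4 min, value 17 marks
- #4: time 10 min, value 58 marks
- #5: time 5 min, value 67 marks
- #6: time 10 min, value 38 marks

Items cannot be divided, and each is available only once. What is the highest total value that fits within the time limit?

Check high-value combinations within 11 min:
- #1+#5: time 6+5=11, value 64+67=131
- #2+#5: time 3+5=8, value 42+67=109
- #1+#2: time 6+3=9, value 64+42=106
- #3+#5: time 4+5=9, value 17+67=84
Best: 131 marks.

131 marks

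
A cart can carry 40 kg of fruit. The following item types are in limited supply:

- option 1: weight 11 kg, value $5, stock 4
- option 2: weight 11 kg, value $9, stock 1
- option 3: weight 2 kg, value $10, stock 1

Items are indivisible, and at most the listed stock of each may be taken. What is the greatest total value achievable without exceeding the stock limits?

$29

Top feasible selections:
- 2×option 1 + 1×option 2 + 1×option 3: weight 35, value 29
- 3×option 1 + 1×option 3: weight 35, value 25
- 1×option 1 + 1×option 2 + 1×option 3: weight 24, value 24
Best: $29.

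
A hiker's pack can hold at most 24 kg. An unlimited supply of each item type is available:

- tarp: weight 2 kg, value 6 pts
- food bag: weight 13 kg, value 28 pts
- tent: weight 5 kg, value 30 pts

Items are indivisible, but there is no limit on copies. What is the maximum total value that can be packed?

132 pts

Best value-per-unit is tent at 30/5; filling with it alone gives 4×30 = 120.
Optimal mix: 2×tarp + 4×tent → weight 24, value 132.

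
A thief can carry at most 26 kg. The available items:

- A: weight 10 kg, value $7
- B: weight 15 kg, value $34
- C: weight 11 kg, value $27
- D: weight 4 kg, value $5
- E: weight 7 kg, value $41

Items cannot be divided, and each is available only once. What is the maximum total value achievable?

$80

Check high-value combinations within 26 kg:
- B+D+E: weight 15+4+7=26, value 34+5+41=80
- B+E: weight 15+7=22, value 34+41=75
- C+D+E: weight 11+4+7=22, value 27+5+41=73
- C+E: weight 11+7=18, value 27+41=68
Best: $80.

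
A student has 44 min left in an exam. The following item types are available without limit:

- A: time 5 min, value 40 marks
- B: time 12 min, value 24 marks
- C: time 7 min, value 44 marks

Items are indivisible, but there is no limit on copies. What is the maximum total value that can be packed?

Best value-per-unit is A at 40/5; filling with it alone gives 8×40 = 320.
Optimal mix: 6×A + 2×C → time 44, value 328.

328 marks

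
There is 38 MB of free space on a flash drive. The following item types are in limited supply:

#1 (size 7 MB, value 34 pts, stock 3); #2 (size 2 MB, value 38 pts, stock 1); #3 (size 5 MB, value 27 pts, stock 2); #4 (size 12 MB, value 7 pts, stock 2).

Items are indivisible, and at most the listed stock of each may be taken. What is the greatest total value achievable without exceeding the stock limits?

194 pts

Top feasible selections:
- 3×#1 + 1×#2 + 2×#3: size 33, value 194
- 3×#1 + 1×#2 + 1×#3: size 28, value 167
- 2×#1 + 1×#2 + 2×#3 + 1×#4: size 38, value 167
Best: 194 pts.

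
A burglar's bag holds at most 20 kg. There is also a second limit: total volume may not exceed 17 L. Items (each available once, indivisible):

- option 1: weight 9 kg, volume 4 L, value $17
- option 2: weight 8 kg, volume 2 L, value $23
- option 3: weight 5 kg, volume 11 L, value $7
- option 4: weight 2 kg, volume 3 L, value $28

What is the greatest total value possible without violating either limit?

Feasible sets respecting both limits:
- option 1+option 2+option 4: weight 19, volume 9, value 68
- option 2+option 3+option 4: weight 15, volume 16, value 58
- option 2+option 4: weight 10, volume 5, value 51
Best: $68.

$68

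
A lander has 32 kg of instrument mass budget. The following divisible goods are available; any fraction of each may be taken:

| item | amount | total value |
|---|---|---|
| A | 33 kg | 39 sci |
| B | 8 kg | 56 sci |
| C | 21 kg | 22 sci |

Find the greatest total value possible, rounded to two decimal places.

Take in order of value per unit:
- B (56/8 per unit): all 8 → value 56, running total 56.00
- A (39/33 per unit): 24 of 33 → value 24×39/33 = 28.3636, running total 84.36
Total 84.36.

84.36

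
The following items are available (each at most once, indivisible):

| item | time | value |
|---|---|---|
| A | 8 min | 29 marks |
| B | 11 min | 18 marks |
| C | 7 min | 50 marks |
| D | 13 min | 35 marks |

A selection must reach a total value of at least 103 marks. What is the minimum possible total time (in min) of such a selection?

28

Subsets with value ≥ 103, sorted by total time:
- A+C+D: time 28, value 114
- B+C+D: time 31, value 103
Minimum time: 28 min.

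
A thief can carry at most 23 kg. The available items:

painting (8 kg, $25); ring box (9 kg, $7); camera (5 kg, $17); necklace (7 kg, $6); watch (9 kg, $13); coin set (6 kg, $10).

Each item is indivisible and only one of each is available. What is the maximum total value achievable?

$55

This is a 0/1 knapsack; check combinations near the capacity.
- painting+camera+watch: weight 8+5+9=22, value 25+17+13=55
- painting+camera+coin set: weight 8+5+6=19, value 25+17+10=52
- painting+ring box+camera: weight 8+9+5=22, value 25+7+17=49
- painting+camera+necklace: weight 8+5+7=20, value 25+17+6=48
- painting+watch+coin set: weight 8+9+6=23, value 25+13+10=48
Best: $55.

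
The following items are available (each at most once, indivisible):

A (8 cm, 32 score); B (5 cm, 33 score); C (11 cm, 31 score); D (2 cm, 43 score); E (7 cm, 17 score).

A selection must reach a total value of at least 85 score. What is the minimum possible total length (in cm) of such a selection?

Subsets with value ≥ 85, sorted by total length:
- B+D+E: length 14, value 93
- A+B+D: length 15, value 108
- A+D+E: length 17, value 92
- B+C+D: length 18, value 107
Minimum length: 14 cm.

14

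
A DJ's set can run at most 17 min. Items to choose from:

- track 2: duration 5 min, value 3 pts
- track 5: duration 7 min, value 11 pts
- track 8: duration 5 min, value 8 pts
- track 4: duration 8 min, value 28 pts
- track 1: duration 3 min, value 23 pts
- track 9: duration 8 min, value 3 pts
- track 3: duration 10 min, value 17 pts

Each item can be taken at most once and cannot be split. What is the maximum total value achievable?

59 pts

Check high-value combinations within 17 min:
- track 8+track 4+track 1: duration 5+8+3=16, value 8+28+23=59
- track 2+track 4+track 1: duration 5+8+3=16, value 3+28+23=54
- track 4+track 1: duration 8+3=11, value 28+23=51
- track 5+track 8+track 1: duration 7+5+3=15, value 11+8+23=42
- track 1+track 3: duration 3+10=13, value 23+17=40
Best: 59 pts.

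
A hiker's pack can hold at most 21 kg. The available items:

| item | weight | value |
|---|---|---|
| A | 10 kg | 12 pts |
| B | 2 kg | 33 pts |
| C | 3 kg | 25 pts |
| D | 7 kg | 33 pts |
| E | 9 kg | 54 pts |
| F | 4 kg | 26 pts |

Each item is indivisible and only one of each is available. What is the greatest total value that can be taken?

145 pts

Check high-value combinations within 21 kg:
- B+C+D+E: weight 2+3+7+9=21, value 33+25+33+54=145
- B+C+E+F: weight 2+3+9+4=18, value 33+25+54+26=138
- B+D+E: weight 2+7+9=18, value 33+33+54=120
Best: 145 pts.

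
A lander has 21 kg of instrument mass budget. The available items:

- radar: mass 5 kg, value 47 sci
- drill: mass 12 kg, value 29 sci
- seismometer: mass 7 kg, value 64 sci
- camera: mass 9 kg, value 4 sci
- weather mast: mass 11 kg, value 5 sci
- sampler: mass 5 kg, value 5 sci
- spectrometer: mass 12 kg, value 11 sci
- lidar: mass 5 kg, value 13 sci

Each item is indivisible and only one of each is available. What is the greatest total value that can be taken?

124 sci

This is a 0/1 knapsack; check combinations near the capacity.
- radar+seismometer+lidar: mass 5+7+5=17, value 47+64+13=124
- radar+seismometer+sampler: mass 5+7+5=17, value 47+64+5=116
- radar+seismometer+camera: mass 5+7+9=21, value 47+64+4=115
Best: 124 sci.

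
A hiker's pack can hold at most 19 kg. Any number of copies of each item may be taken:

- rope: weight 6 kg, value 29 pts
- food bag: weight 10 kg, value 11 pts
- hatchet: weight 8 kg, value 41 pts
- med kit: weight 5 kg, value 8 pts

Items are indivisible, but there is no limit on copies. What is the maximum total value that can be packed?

Best value-per-unit is hatchet at 41/8; filling with it alone gives 2×41 = 82.
Optimal mix: 3×rope → weight 18, value 87.

87 pts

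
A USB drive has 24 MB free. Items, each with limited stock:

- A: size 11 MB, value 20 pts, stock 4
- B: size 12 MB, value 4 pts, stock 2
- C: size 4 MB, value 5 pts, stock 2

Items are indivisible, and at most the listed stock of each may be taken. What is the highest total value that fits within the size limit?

40 pts

Top feasible selections:
- 2×A: size 22, value 40
- 1×A + 2×C: size 19, value 30
- 1×A + 1×C: size 15, value 25
- 1×A + 1×B: size 23, value 24
Best: 40 pts.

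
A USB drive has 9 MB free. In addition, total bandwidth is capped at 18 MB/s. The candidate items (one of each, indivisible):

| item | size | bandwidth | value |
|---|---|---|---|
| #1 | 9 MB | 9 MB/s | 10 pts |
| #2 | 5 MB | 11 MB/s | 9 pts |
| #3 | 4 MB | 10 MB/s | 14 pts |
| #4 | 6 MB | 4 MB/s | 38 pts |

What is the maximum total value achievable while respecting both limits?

Feasible sets respecting both limits:
- #4: size 6, bandwidth 4, value 38
- #3: size 4, bandwidth 10, value 14
- #1: size 9, bandwidth 9, value 10
- #2: size 5, bandwidth 11, value 9
Best: 38 pts.

38 pts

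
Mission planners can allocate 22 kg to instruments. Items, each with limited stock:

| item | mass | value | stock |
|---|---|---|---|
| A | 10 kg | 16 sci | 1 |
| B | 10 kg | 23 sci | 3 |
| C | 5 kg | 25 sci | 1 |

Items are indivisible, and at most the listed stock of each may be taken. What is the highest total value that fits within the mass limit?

Top feasible selections:
- 1×B + 1×C: mass 15, value 48
- 2×B: mass 20, value 46
Best: 48 sci.

48 sci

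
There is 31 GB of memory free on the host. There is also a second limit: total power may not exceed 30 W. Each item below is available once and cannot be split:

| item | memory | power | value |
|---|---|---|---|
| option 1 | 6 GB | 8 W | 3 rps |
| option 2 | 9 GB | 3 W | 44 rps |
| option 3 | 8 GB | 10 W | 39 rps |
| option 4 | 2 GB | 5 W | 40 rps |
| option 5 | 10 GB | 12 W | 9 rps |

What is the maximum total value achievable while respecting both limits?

132 rps

Feasible sets respecting both limits:
- option 2+option 3+option 4+option 5: memory 29, power 30, value 132
- option 1+option 2+option 3+option 4: memory 25, power 26, value 126
- option 2+option 3+option 4: memory 19, power 18, value 123
- option 1+option 2+option 4+option 5: memory 27, power 28, value 96
Best: 132 rps.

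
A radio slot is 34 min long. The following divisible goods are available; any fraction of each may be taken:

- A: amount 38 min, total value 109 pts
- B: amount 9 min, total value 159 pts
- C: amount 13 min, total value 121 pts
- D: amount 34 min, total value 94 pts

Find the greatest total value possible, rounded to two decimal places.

Take in order of value per unit:
- B (159/9 per unit): all 9 → value 159, running total 159.00
- C (121/13 per unit): all 13 → value 121, running total 280.00
- A (109/38 per unit): 12 of 38 → value 12×109/38 = 34.4211, running total 314.42
Total 314.42.

314.42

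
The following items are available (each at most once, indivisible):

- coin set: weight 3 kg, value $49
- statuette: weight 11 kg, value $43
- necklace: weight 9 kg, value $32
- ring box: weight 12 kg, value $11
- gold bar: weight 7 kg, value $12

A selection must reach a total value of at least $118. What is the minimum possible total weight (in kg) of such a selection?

23

Subsets with value ≥ 118, sorted by total weight:
- coin set+statuette+necklace: weight 23, value 124
- coin set+statuette+necklace+gold bar: weight 30, value 136
Minimum weight: 23 kg.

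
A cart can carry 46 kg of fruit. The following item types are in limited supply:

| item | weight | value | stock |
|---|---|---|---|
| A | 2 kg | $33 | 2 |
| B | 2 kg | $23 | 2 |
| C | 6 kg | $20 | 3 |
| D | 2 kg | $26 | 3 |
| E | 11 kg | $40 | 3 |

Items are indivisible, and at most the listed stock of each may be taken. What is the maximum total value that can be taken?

Best selections within weight 46 and stock limits:
- 2×A + 2×B + 1×C + 3×D + 2×E: weight 42, value 290
- 2×A + 2×B + 3×C + 3×D + 1×E: weight 43, value 290
Best: $290.

$290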